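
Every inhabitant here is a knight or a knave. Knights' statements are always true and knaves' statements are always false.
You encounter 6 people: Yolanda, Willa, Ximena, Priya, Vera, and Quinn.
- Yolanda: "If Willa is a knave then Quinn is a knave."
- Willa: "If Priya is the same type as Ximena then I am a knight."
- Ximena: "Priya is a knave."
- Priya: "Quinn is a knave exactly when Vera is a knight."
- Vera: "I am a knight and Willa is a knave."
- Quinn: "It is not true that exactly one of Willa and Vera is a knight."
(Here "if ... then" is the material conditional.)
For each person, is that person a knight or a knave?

Yolanda is a knight, Willa is a knight, Ximena is a knight, Priya is a knave, Vera is a knave, and Quinn is a knave.

Yolanda (knight): "if Willa is a knave then Quinn is a knave" — true. ✓
Willa is a knight; "if Priya is the same type as Ximena then I am a knight" is true, as required.
As a knight, Ximena's statement "Priya is a knave" should be true; it is.
Priya is a knave, and the claim "Quinn is a knave exactly when Vera is a knight" is indeed False.
Vera is a knave; "I am a knight and Willa is a knave" is False, as required.
Quinn is a knave; "it is not true that exactly one of Willa and Vera is a knight" is False, as required.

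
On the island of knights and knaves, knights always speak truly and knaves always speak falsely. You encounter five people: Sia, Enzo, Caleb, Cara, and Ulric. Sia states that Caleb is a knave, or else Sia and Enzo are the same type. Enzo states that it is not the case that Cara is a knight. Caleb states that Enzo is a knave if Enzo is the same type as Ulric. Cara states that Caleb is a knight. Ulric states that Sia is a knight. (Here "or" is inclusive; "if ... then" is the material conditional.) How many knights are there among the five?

3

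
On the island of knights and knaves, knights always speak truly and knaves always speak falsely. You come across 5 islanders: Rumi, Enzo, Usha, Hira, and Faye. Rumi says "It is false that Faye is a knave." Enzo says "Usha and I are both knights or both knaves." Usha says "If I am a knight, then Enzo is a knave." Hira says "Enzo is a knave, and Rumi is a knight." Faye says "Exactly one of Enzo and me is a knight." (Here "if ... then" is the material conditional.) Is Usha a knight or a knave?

Consistent assignments: {Rumi=knight, Enzo=knave, Usha=knight, Hira=knight, Faye=knight}; {Rumi=knave, Enzo=knave, Usha=knight, Hira=knave, Faye=knave}
In every consistent assignment, Usha is a knight.

Usha is a knight.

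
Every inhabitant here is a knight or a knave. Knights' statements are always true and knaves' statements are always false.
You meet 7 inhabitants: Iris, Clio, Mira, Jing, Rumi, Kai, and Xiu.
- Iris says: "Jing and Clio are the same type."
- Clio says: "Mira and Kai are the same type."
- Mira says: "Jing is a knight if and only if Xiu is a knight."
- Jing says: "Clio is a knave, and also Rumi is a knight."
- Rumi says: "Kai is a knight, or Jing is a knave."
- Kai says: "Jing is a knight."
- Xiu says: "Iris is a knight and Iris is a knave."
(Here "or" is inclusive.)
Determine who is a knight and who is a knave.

Iris is a knave, Clio is a knave, Mira is a knave, Jing is a knight, Rumi is a knight, Kai is a knight, and Xiu is a knave.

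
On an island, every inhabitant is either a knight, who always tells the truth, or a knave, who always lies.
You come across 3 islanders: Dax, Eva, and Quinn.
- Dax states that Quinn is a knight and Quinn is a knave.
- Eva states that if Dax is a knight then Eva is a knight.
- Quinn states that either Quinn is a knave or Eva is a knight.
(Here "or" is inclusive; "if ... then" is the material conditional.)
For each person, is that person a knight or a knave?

Knights: Eva and Quinn. Knaves: Dax.

Suppose Dax is a knight. Then Dax's statement "Quinn is a knight and Quinn is a knave" would have to be true. Checking the 4 ways to assign the others, none is consistent with every speaker.
(For instance, with Eva=knight, Quinn=knight, Dax's claim "Quinn is a knight and Quinn is a knave" comes out false where it would need to be true.)
So Dax must be a knave, making "Quinn is a knight and Quinn is a knave" false. Taking Dax=knave, Eva=knight, Quinn=knight, each remaining statement checks out:
  Eva (knight): "if Dax is a knight then Eva is a knight" — true. ✓
  Quinn (knight): "either Quinn is a knave or Eva is a knight" — true. ✓
This is the unique consistent assignment.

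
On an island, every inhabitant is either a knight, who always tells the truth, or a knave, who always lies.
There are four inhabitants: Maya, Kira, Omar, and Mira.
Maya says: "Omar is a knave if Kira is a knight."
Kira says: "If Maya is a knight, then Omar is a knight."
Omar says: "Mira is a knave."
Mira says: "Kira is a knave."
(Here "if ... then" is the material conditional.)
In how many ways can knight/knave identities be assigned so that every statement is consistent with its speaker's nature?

Consistent assignments:
  Maya=knight, Kira=knave, Omar=knave, Mira=knight
  Maya=knave, Kira=knight, Omar=knight, Mira=knave

2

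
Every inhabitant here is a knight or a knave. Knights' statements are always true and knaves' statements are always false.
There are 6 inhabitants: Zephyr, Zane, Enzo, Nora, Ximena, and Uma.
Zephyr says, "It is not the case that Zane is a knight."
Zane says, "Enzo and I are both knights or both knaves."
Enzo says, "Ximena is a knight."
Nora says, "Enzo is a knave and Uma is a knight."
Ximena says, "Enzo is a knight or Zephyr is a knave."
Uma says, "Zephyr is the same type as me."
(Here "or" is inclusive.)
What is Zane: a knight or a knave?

Zane is a knave.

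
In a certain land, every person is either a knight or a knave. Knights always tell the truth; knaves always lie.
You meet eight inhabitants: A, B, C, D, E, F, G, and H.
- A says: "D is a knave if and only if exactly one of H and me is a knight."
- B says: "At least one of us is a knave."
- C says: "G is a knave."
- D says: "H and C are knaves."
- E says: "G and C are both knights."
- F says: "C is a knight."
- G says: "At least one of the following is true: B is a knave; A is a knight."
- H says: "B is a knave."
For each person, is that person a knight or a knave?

A is a knave, B is a knight, C is a knight, D is a knave, E is a knave, F is a knight, G is a knave, and H is a knave.

A is a knave, so "D is a knave if and only if exactly one of H and me is a knight" must be False — and it is.
B is a knight; "at least one of us is a knave" is true, as required.
C is a knight, and the claim "G is a knave" is indeed true.
D is a knave, and the claim "H and C are knaves" is indeed False.
E is a knave; "G and C are both knights" is False, as required.
Since F is a knight, "C is a knight" needs to be true, which holds.
G (knave): "at least one of the following is true: B is a knave; A is a knight" — False. ✓
H is a knave; "B is a knave" is False, as required.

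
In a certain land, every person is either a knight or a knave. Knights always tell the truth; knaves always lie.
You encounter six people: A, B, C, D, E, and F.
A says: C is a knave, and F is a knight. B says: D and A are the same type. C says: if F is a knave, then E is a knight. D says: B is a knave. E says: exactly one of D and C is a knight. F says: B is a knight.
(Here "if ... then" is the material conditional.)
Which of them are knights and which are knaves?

Knights: B, C, E, and F. Knaves: A and D.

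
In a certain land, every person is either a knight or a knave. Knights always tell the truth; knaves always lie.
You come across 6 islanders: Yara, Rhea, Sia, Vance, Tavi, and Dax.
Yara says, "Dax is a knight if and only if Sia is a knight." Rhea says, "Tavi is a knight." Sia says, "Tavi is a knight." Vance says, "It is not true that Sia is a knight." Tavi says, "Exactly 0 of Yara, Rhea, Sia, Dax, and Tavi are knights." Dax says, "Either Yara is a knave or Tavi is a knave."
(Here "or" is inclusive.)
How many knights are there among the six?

2

The unique consistent assignment is Yara=knave, Rhea=knave, Sia=knave, Vance=knight, Tavi=knave, Dax=knight.
That has 2 knights.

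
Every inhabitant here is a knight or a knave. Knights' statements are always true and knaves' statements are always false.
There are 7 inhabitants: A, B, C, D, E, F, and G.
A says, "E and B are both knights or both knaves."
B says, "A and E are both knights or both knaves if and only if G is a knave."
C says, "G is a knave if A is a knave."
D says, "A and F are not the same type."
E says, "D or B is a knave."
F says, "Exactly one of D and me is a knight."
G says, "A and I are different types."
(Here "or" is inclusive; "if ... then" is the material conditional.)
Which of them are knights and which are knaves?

Knights: C and E. Knaves: A, B, D, F, and G.

Since A is a knave, "E and B are both knights or both knaves" needs to be false, which holds.
As a knave, B's statement "A and E are both knights or both knaves if and only if G is a knave" should be false; it is.
Since C is a knight, "G is a knave if A is a knave" needs to be true, which holds.
As a knave, D's statement "A and F are not the same type" should be false; it is.
E (knight): "D or B is a knave" — true. ✓
F (knave): "exactly one of D and me is a knight" — false. ✓
G is a knave, so "A and I are different types" must be false — and it is.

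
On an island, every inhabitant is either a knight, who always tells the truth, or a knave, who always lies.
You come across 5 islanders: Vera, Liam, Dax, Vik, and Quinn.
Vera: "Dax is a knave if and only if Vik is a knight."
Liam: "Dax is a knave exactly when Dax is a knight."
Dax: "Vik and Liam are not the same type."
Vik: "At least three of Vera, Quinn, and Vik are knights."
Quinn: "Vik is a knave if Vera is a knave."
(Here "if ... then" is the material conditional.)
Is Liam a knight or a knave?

Liam is a knave.

Consistent assignments: {Vera=knave, Liam=knave, Dax=knave, Vik=knave, Quinn=knight}
In every consistent assignment, Liam is a knave.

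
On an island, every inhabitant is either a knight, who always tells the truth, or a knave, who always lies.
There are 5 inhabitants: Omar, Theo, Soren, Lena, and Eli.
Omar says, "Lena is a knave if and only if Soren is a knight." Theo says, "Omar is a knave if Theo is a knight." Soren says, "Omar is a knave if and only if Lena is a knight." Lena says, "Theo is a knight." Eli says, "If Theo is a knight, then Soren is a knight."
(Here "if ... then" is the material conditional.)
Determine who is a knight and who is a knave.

Since Omar is a knave, "Lena is a knave if and only if Soren is a knight" needs to be false, which holds.
Theo is a knight, so "Omar is a knave if Theo is a knight" must be true — and it is.
Soren (knight): "Omar is a knave if and only if Lena is a knight" — true. ✓
Lena (knight): "Theo is a knight" — true. ✓
Eli (knight): "if Theo is a knight, then Soren is a knight" — true. ✓

Omar is a knave, Theo is a knight, Soren is a knight, Lena is a knight, and Eli is a knight.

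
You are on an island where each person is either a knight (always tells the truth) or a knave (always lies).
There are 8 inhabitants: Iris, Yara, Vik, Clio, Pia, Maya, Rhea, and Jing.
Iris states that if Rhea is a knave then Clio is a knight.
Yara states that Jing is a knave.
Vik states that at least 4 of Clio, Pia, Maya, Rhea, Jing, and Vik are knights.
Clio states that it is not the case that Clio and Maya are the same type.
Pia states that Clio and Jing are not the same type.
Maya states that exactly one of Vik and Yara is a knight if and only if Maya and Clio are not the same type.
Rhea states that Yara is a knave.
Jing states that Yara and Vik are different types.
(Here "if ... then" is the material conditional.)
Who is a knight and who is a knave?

Knights: Iris, Vik, Pia, Rhea, and Jing. Knaves: Yara, Clio, and Maya.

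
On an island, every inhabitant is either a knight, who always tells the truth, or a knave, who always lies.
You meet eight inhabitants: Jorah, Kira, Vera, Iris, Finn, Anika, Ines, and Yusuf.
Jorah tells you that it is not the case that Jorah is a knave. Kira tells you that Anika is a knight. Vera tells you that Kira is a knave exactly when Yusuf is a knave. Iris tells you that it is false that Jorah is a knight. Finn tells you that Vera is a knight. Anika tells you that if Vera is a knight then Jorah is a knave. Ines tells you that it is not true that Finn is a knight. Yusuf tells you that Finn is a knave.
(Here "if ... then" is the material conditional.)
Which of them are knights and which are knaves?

Knights: Jorah, Vera, and Finn. Knaves: Kira, Iris, Anika, Ines, and Yusuf.

Jorah is a knight, so "it is not the case that Jorah is a knave" must be true — and it is.
Kira is a knave, so "Anika is a knight" must be False — and it is.
Vera is a knight; "Kira is a knave exactly when Yusuf is a knave" is true, as required.
Iris is a knave, and the claim "it is false that Jorah is a knight" is indeed False.
Finn is a knight; "Vera is a knight" is true, as required.
Since Anika is a knave, "if Vera is a knight then Jorah is a knave" needs to be False, which holds.
Ines is a knave; "it is not true that Finn is a knight" is False, as required.
Yusuf is a knave; "Finn is a knave" is False, as required.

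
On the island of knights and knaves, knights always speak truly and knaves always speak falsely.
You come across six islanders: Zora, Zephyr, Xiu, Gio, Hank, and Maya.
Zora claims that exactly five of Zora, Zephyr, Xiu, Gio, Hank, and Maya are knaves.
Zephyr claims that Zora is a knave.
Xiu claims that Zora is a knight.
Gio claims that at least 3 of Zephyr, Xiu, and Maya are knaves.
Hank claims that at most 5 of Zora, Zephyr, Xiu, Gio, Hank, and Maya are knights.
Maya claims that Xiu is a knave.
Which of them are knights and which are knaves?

Zora (knave): "exactly five of Zora, Zephyr, Xiu, Gio, Hank, and Maya are knaves" — false. ✓
Zephyr is a knight, so "Zora is a knave" must be true — and it is.
Xiu (knave): "Zora is a knight" — false. ✓
As a knave, Gio's statement "at least 3 of Zephyr, Xiu, and Maya are knaves" should be false; it is.
As a knight, Hank's statement "at most 5 of Zora, Zephyr, Xiu, Gio, Hank, and Maya are knights" should be true; it is.
Maya is a knight; "Xiu is a knave" is true, as required.

Zora is a knave, Zephyr is a knight, Xiu is a knave, Gio is a knave, Hank is a knight, and Maya is a knight.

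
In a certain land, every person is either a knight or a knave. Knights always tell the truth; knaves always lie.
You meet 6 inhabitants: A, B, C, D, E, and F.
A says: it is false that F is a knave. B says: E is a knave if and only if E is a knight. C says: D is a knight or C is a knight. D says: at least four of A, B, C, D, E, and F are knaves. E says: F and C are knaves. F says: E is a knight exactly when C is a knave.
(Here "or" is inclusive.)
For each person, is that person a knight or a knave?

A is a knight, B is a knave, C is a knight, D is a knave, E is a knave, and F is a knight.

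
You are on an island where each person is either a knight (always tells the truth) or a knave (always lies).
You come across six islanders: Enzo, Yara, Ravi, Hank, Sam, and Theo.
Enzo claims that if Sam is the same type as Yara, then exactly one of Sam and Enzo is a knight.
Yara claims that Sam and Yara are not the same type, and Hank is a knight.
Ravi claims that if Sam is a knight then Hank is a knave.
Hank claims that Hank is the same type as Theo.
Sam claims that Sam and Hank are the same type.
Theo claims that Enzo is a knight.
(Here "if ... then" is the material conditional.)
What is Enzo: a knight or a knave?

Enzo is a knight.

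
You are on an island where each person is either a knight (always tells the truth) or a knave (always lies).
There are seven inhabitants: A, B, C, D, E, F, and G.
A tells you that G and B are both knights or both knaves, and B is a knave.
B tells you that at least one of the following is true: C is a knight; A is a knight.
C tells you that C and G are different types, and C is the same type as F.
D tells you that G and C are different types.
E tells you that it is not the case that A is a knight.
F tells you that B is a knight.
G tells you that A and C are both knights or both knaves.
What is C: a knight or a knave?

C is a knight.

Consistent assignments: {A=knave, B=knight, C=knight, D=knight, E=knight, F=knight, G=knave}
In every consistent assignment, C is a knight.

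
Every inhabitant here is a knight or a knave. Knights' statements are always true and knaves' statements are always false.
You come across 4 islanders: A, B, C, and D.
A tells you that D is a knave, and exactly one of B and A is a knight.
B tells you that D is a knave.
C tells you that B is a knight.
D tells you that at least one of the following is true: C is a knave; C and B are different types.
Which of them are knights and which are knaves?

A is a knave, B is a knave, C is a knave, and D is a knight.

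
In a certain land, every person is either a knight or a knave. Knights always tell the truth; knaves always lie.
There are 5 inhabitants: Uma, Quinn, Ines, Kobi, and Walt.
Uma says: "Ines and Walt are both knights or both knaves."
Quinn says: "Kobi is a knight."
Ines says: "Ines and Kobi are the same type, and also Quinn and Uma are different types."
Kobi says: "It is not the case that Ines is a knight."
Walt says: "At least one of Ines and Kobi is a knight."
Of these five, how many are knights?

3

The unique consistent assignment is Uma=knave, Quinn=knight, Ines=knave, Kobi=knight, Walt=knight.
That has 3 knights.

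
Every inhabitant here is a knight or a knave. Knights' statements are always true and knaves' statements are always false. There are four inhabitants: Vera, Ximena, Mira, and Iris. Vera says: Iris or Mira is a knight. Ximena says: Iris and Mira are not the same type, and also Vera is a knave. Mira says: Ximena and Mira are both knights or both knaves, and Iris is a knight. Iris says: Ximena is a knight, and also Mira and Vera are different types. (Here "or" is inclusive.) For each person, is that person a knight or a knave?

Vera is a knave, so "Iris or Mira is a knight" must be false — and it is.
As a knave, Ximena's statement "Iris and Mira are not the same type, and also Vera is a knave" should be false; it is.
Since Mira is a knave, "Ximena and Mira are both knights or both knaves, and Iris is a knight" needs to be false, which holds.
Since Iris is a knave, "Ximena is a knight, and also Mira and Vera are different types" needs to be false, which holds.

Vera is a knave, Ximena is a knave, Mira is a knave, and Iris is a knave.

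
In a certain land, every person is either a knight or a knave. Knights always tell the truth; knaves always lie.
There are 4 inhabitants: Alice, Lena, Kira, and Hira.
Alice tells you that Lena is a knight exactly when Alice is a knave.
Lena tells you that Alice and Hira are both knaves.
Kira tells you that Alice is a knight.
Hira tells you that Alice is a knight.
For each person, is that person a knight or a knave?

Alice is a knight, Lena is a knave, Kira is a knight, and Hira is a knight.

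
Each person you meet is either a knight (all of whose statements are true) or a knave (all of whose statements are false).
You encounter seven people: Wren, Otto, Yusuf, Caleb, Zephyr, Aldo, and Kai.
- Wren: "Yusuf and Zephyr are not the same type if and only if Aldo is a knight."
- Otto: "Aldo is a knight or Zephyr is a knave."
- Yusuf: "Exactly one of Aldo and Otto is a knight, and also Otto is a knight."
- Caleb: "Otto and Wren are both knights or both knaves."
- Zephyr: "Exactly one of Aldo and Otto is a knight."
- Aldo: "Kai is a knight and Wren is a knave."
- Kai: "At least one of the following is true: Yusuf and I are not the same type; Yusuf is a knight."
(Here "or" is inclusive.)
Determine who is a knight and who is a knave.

Wren is a knave, so "Yusuf and Zephyr are not the same type if and only if Aldo is a knight" must be False — and it is.
Otto is a knight, so "Aldo is a knight or Zephyr is a knave" must be true — and it is.
As a knave, Yusuf's statement "exactly one of Aldo and Otto is a knight, and also Otto is a knight" should be False; it is.
As a knave, Caleb's statement "Otto and Wren are both knights or both knaves" should be False; it is.
Zephyr is a knave, and the claim "exactly one of Aldo and Otto is a knight" is indeed False.
As a knight, Aldo's statement "Kai is a knight and Wren is a knave" should be true; it is.
Since Kai is a knight, "at least one of the following is true: Yusuf and I are not the same type; Yusuf is a knight" needs to be true, which holds.

Knights: Otto, Aldo, and Kai. Knaves: Wren, Yusuf, Caleb, and Zephyr.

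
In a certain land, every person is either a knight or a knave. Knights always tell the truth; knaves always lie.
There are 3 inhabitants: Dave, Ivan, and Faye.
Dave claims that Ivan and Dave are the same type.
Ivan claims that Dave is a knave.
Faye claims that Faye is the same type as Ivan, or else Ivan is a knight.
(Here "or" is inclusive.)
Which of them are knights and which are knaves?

Knights: Ivan and Faye. Knaves: Dave.

Since Dave is a knave, "Ivan and Dave are the same type" needs to be false, which holds.
Ivan is a knight; "Dave is a knave" is true, as required.
As a knight, Faye's statement "Faye is the same type as Ivan, or else Ivan is a knight" should be true; it is.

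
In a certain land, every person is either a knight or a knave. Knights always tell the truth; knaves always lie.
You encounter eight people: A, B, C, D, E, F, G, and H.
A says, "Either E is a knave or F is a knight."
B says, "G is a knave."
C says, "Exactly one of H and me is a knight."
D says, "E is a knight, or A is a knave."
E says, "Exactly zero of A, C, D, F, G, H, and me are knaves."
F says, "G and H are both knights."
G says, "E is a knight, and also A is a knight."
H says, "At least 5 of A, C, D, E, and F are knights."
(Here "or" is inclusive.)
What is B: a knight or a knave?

B is a knight.

Consistent assignments: {A=knight, B=knight, C=knight, D=knave, E=knave, F=knave, G=knave, H=knave}; {A=knight, B=knight, C=knave, D=knave, E=knave, F=knave, G=knave, H=knave}
In every consistent assignment, B is a knight.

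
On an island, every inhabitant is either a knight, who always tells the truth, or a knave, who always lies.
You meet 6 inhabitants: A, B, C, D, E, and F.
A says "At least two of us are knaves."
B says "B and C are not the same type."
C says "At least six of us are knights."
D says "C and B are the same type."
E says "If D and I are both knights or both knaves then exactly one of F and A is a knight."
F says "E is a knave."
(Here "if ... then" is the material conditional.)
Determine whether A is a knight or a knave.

A is a knight.

Consistent assignments: {A=knight, B=knight, C=knave, D=knave, E=knight, F=knave}; {A=knight, B=knight, C=knave, D=knave, E=knave, F=knight}; {A=knight, B=knave, C=knave, D=knight, E=knight, F=knave}
In every consistent assignment, A is a knight.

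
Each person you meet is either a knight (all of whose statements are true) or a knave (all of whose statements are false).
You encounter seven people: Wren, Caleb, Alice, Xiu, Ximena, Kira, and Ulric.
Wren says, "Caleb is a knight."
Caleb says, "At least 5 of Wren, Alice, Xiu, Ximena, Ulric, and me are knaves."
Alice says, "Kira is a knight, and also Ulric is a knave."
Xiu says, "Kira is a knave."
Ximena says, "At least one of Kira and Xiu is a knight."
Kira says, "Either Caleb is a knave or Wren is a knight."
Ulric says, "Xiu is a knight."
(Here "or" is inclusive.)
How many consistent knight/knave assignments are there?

1

Consistent assignments:
  Wren=knave, Caleb=knave, Alice=knight, Xiu=knave, Ximena=knight, Kira=knight, Ulric=knave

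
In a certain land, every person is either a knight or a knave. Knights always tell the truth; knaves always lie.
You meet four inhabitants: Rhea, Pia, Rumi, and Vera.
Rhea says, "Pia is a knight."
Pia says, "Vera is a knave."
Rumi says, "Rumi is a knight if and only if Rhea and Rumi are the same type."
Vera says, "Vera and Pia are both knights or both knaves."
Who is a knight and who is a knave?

Rhea is a knight, Pia is a knight, Rumi is a knight, and Vera is a knave.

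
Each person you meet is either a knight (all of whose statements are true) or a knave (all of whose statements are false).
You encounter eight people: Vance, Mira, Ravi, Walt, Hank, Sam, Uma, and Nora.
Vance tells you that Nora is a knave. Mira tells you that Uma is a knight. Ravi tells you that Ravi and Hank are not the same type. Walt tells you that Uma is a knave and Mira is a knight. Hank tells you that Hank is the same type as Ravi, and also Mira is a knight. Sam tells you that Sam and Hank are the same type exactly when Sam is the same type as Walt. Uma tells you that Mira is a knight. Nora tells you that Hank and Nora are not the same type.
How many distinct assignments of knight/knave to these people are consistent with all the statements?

6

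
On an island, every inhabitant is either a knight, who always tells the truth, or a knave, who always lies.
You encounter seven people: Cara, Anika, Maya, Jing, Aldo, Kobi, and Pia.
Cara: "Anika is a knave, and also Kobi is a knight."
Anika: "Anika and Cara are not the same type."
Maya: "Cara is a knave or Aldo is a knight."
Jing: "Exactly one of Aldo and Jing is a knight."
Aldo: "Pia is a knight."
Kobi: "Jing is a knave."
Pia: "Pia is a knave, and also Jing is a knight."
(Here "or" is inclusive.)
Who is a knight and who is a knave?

Knights: Anika, Maya, and Kobi. Knaves: Cara, Jing, Aldo, and Pia.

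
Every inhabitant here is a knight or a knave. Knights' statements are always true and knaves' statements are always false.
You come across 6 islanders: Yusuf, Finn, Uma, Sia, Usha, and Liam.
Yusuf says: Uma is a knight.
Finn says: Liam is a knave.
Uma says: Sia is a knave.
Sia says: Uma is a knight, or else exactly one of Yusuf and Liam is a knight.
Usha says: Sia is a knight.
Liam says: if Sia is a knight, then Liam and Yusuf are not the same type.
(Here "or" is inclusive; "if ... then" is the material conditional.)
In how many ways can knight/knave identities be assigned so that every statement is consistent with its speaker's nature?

1

Consistent assignments:
  Yusuf=knave, Finn=knave, Uma=knave, Sia=knight, Usha=knight, Liam=knight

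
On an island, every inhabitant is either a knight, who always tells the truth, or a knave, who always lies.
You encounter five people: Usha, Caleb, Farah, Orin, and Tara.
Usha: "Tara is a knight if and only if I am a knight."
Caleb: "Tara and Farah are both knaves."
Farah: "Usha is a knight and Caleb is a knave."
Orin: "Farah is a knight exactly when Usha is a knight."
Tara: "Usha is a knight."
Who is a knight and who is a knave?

Usha (knight): "Tara is a knight if and only if I am a knight" — true. ✓
As a knave, Caleb's statement "Tara and Farah are both knaves" should be false; it is.
As a knight, Farah's statement "Usha is a knight and Caleb is a knave" should be true; it is.
Orin (knight): "Farah is a knight exactly when Usha is a knight" — true. ✓
Tara is a knight, and the claim "Usha is a knight" is indeed true.

Usha is a knight, Caleb is a knave, Farah is a knight, Orin is a knight, and Tara is a knight.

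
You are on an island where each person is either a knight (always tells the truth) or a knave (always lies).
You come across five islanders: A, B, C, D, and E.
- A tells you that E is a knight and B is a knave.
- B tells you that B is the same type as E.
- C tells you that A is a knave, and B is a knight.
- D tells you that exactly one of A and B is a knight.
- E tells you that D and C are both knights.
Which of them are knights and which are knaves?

As a knave, A's statement "E is a knight and B is a knave" should be false; it is.
B is a knight, and the claim "B is the same type as E" is indeed True.
Since C is a knight, "A is a knave, and B is a knight" needs to be True, which holds.
D is a knight, and the claim "exactly one of A and B is a knight" is indeed True.
E is a knight, so "D and C are both knights" must be True — and it is.

A is a knave, B is a knight, C is a knight, D is a knight, and E is a knight.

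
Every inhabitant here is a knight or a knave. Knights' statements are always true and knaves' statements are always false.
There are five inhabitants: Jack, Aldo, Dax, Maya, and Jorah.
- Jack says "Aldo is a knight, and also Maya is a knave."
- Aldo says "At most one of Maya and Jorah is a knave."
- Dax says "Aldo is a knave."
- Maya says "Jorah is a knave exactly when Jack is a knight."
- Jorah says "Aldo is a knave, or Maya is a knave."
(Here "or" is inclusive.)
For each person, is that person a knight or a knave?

Suppose Jack is a knave. Then Jack's statement "Aldo is a knight, and also Maya is a knave" would have to be false. Checking the 16 ways to assign the others, none is consistent with every speaker.
(For instance, with Aldo=knight, Dax=knave, Maya=knave, Jorah=knight, Jack's claim "Aldo is a knight, and also Maya is a knave" comes out true where it would need to be false.)
So Jack must be a knight, making "Aldo is a knight, and also Maya is a knave" true. Taking Jack=knight, Aldo=knight, Dax=knave, Maya=knave, Jorah=knight, each remaining statement checks out:
  Aldo (knight): "at most one of Maya and Jorah is a knave" — true. ✓
  Dax (knave): "Aldo is a knave" — false. ✓
  Maya (knave): "Jorah is a knave exactly when Jack is a knight" — false. ✓
  Jorah (knight): "Aldo is a knave, or Maya is a knave" — true. ✓
This is the unique consistent assignment.

Knights: Jack, Aldo, and Jorah. Knaves: Dax and Maya.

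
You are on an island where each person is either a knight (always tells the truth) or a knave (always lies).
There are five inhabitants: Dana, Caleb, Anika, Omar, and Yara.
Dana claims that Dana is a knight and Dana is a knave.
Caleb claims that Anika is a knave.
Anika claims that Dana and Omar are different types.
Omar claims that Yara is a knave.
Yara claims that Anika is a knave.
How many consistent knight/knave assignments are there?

2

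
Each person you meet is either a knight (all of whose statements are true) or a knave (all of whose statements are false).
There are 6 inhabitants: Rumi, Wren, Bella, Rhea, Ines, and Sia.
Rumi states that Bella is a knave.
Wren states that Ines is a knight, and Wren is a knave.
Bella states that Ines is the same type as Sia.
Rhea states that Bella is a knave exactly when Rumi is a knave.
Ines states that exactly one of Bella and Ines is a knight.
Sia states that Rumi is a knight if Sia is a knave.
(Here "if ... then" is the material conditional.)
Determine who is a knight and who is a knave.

Rumi is a knight, Wren is a knave, Bella is a knave, Rhea is a knave, Ines is a knave, and Sia is a knight.

Rumi is a knight; "Bella is a knave" is true, as required.
Wren is a knave, so "Ines is a knight, and Wren is a knave" must be false — and it is.
Bella is a knave, so "Ines is the same type as Sia" must be false — and it is.
Rhea is a knave, so "Bella is a knave exactly when Rumi is a knave" must be false — and it is.
Since Ines is a knave, "exactly one of Bella and Ines is a knight" needs to be false, which holds.
Sia is a knight, and the claim "Rumi is a knight if Sia is a knave" is indeed true.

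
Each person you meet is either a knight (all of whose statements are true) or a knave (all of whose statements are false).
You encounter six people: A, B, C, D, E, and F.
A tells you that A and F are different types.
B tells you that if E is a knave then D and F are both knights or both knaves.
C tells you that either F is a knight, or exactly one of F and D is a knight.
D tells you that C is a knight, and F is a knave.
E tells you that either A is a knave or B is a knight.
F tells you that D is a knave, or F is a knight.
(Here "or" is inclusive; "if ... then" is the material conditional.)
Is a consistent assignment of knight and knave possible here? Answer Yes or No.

Yes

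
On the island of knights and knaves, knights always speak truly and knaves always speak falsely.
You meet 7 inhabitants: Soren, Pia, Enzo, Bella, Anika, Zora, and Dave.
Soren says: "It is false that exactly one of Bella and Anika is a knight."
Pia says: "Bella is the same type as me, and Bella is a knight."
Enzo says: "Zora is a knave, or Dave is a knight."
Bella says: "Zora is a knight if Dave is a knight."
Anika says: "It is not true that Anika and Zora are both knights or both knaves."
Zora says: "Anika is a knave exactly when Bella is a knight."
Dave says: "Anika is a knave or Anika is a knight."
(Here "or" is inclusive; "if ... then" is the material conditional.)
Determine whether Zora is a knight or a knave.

Zora is a knave.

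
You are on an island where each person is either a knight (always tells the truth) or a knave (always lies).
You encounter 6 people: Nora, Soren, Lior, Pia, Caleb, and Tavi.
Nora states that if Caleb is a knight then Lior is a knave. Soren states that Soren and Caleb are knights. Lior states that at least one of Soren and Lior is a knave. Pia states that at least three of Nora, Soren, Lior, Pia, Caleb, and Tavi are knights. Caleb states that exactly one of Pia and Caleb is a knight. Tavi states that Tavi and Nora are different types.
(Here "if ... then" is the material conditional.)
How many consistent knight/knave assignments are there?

Consistent assignments:
  Nora=knave, Soren=knave, Lior=knight, Pia=knave, Caleb=knight, Tavi=knave

1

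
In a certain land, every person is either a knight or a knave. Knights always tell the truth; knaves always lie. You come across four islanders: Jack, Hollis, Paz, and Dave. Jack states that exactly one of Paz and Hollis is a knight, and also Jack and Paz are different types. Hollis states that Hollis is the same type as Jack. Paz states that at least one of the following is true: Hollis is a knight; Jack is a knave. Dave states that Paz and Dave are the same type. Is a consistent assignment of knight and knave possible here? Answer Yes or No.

No

Checking all 16 assignments, each has at least one speaker whose statement's truth value contradicts their type.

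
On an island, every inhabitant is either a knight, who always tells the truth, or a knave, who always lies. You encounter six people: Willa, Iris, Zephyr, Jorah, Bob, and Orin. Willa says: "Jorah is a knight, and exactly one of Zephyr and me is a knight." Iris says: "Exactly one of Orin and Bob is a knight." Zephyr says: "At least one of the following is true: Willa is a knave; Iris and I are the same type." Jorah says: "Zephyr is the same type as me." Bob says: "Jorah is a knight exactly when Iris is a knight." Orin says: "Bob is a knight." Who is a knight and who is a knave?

Knights: Zephyr, Bob, and Orin. Knaves: Willa, Iris, and Jorah.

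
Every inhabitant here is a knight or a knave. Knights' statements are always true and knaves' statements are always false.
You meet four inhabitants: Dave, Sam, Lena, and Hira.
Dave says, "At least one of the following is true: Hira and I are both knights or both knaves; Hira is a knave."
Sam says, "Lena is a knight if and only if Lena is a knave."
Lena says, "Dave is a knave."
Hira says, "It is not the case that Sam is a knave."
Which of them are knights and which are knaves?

Dave is a knight, so "at least one of the following is true: Hira and I are both knights or both knaves; Hira is a knave" must be True — and it is.
Sam is a knave, so "Lena is a knight if and only if Lena is a knave" must be false — and it is.
Lena is a knave, so "Dave is a knave" must be false — and it is.
Hira is a knave; "it is not the case that Sam is a knave" is false, as required.

Knights: Dave. Knaves: Sam, Lena, and Hira.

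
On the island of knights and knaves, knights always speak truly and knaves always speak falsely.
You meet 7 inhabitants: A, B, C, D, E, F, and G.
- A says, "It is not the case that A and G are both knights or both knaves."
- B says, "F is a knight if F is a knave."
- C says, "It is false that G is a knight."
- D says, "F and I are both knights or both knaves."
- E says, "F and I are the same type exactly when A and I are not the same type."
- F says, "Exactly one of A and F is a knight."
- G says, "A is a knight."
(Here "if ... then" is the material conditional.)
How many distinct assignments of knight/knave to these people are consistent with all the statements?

2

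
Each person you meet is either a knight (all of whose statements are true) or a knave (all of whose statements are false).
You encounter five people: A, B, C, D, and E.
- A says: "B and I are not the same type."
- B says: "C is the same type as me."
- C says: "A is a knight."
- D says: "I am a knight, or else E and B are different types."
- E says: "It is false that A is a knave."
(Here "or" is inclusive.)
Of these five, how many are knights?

The unique consistent assignment is A=knight, B=knave, C=knight, D=knight, E=knight.
That has 4 knights.

4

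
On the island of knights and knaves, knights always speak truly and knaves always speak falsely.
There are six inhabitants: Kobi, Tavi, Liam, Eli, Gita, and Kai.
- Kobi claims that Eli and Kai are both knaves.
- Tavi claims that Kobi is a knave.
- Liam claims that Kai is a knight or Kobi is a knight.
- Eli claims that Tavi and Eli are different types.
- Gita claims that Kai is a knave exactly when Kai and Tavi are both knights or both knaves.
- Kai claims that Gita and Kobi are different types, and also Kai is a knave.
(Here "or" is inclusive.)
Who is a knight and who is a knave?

Knights: Kobi, Liam, and Gita. Knaves: Tavi, Eli, and Kai.

Kobi is a knight, and the claim "Eli and Kai are both knaves" is indeed true.
Tavi is a knave, so "Kobi is a knave" must be False — and it is.
Liam is a knight; "Kai is a knight or Kobi is a knight" is true, as required.
Eli is a knave, so "Tavi and Eli are different types" must be False — and it is.
Gita is a knight, and the claim "Kai is a knave exactly when Kai and Tavi are both knights or both knaves" is indeed true.
Kai (knave): "Gita and Kobi are different types, and also Kai is a knave" — False. ✓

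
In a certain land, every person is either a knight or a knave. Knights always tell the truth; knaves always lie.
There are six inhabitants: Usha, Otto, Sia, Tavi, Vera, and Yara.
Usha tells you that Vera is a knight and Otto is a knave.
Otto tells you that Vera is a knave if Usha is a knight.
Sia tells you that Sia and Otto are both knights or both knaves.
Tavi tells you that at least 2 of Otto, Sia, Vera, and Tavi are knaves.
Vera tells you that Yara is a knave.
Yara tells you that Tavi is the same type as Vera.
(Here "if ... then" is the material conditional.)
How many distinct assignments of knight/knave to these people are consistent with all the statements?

1

Consistent assignments:
  Usha=knave, Otto=knight, Sia=knight, Tavi=knave, Vera=knight, Yara=knave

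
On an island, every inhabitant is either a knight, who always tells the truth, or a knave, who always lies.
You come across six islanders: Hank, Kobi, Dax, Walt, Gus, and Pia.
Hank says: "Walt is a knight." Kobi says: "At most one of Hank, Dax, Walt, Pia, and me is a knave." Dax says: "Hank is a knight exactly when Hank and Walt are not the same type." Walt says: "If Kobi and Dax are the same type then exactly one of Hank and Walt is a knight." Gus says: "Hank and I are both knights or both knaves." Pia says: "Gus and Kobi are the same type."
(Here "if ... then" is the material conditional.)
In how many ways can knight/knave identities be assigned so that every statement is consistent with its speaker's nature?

1

Consistent assignments:
  Hank=knight, Kobi=knight, Dax=knave, Walt=knight, Gus=knight, Pia=knight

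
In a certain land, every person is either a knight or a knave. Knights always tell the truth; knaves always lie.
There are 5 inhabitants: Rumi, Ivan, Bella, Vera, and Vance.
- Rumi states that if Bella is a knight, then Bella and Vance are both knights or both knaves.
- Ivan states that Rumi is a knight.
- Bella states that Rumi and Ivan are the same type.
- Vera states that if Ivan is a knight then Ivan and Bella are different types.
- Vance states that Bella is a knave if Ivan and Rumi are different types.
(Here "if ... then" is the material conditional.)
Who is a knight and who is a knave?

Knights: Rumi, Ivan, Bella, and Vance. Knaves: Vera.

Rumi is a knight; "if Bella is a knight, then Bella and Vance are both knights or both knaves" is true, as required.
Since Ivan is a knight, "Rumi is a knight" needs to be true, which holds.
Bella is a knight, and the claim "Rumi and Ivan are the same type" is indeed true.
Vera (knave): "if Ivan is a knight then Ivan and Bella are different types" — False. ✓
Vance is a knight, and the claim "Bella is a knave if Ivan and Rumi are different types" is indeed true.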